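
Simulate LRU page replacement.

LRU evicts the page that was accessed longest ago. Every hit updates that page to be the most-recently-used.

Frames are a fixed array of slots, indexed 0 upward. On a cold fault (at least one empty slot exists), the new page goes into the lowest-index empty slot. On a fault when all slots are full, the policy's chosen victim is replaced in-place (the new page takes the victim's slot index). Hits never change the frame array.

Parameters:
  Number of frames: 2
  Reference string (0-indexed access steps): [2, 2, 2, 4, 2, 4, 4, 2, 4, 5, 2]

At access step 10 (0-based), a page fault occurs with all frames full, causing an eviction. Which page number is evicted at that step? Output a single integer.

Answer: 4

Derivation:
Step 0: ref 2 -> FAULT, frames=[2,-]
Step 1: ref 2 -> HIT, frames=[2,-]
Step 2: ref 2 -> HIT, frames=[2,-]
Step 3: ref 4 -> FAULT, frames=[2,4]
Step 4: ref 2 -> HIT, frames=[2,4]
Step 5: ref 4 -> HIT, frames=[2,4]
Step 6: ref 4 -> HIT, frames=[2,4]
Step 7: ref 2 -> HIT, frames=[2,4]
Step 8: ref 4 -> HIT, frames=[2,4]
Step 9: ref 5 -> FAULT, evict 2, frames=[5,4]
Step 10: ref 2 -> FAULT, evict 4, frames=[5,2]
At step 10: evicted page 4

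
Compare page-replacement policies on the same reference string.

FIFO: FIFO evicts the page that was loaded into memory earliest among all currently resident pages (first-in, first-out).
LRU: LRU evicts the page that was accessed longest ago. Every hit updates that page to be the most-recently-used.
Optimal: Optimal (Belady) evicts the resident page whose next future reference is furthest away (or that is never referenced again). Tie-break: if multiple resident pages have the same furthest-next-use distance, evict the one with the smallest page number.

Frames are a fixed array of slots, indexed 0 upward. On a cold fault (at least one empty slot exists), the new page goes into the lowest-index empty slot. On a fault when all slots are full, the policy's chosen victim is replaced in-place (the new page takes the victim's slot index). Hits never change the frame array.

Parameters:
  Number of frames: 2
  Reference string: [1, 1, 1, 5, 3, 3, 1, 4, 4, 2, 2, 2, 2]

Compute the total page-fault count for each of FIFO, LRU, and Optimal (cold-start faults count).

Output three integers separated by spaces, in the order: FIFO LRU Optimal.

--- FIFO ---
  step 0: ref 1 -> FAULT, frames=[1,-] (faults so far: 1)
  step 1: ref 1 -> HIT, frames=[1,-] (faults so far: 1)
  step 2: ref 1 -> HIT, frames=[1,-] (faults so far: 1)
  step 3: ref 5 -> FAULT, frames=[1,5] (faults so far: 2)
  step 4: ref 3 -> FAULT, evict 1, frames=[3,5] (faults so far: 3)
  step 5: ref 3 -> HIT, frames=[3,5] (faults so far: 3)
  step 6: ref 1 -> FAULT, evict 5, frames=[3,1] (faults so far: 4)
  step 7: ref 4 -> FAULT, evict 3, frames=[4,1] (faults so far: 5)
  step 8: ref 4 -> HIT, frames=[4,1] (faults so far: 5)
  step 9: ref 2 -> FAULT, evict 1, frames=[4,2] (faults so far: 6)
  step 10: ref 2 -> HIT, frames=[4,2] (faults so far: 6)
  step 11: ref 2 -> HIT, frames=[4,2] (faults so far: 6)
  step 12: ref 2 -> HIT, frames=[4,2] (faults so far: 6)
  FIFO total faults: 6
--- LRU ---
  step 0: ref 1 -> FAULT, frames=[1,-] (faults so far: 1)
  step 1: ref 1 -> HIT, frames=[1,-] (faults so far: 1)
  step 2: ref 1 -> HIT, frames=[1,-] (faults so far: 1)
  step 3: ref 5 -> FAULT, frames=[1,5] (faults so far: 2)
  step 4: ref 3 -> FAULT, evict 1, frames=[3,5] (faults so far: 3)
  step 5: ref 3 -> HIT, frames=[3,5] (faults so far: 3)
  step 6: ref 1 -> FAULT, evict 5, frames=[3,1] (faults so far: 4)
  step 7: ref 4 -> FAULT, evict 3, frames=[4,1] (faults so far: 5)
  step 8: ref 4 -> HIT, frames=[4,1] (faults so far: 5)
  step 9: ref 2 -> FAULT, evict 1, frames=[4,2] (faults so far: 6)
  step 10: ref 2 -> HIT, frames=[4,2] (faults so far: 6)
  step 11: ref 2 -> HIT, frames=[4,2] (faults so far: 6)
  step 12: ref 2 -> HIT, frames=[4,2] (faults so far: 6)
  LRU total faults: 6
--- Optimal ---
  step 0: ref 1 -> FAULT, frames=[1,-] (faults so far: 1)
  step 1: ref 1 -> HIT, frames=[1,-] (faults so far: 1)
  step 2: ref 1 -> HIT, frames=[1,-] (faults so far: 1)
  step 3: ref 5 -> FAULT, frames=[1,5] (faults so far: 2)
  step 4: ref 3 -> FAULT, evict 5, frames=[1,3] (faults so far: 3)
  step 5: ref 3 -> HIT, frames=[1,3] (faults so far: 3)
  step 6: ref 1 -> HIT, frames=[1,3] (faults so far: 3)
  step 7: ref 4 -> FAULT, evict 1, frames=[4,3] (faults so far: 4)
  step 8: ref 4 -> HIT, frames=[4,3] (faults so far: 4)
  step 9: ref 2 -> FAULT, evict 3, frames=[4,2] (faults so far: 5)
  step 10: ref 2 -> HIT, frames=[4,2] (faults so far: 5)
  step 11: ref 2 -> HIT, frames=[4,2] (faults so far: 5)
  step 12: ref 2 -> HIT, frames=[4,2] (faults so far: 5)
  Optimal total faults: 5

Answer: 6 6 5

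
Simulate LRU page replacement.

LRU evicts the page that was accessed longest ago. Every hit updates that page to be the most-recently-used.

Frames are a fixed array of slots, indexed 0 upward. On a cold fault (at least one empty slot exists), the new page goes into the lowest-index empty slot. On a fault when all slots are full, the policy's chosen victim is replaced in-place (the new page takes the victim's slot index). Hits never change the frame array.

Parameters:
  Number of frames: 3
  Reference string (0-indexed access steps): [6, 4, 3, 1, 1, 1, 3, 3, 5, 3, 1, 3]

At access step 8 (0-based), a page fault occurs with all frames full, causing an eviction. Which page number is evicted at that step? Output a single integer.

Step 0: ref 6 -> FAULT, frames=[6,-,-]
Step 1: ref 4 -> FAULT, frames=[6,4,-]
Step 2: ref 3 -> FAULT, frames=[6,4,3]
Step 3: ref 1 -> FAULT, evict 6, frames=[1,4,3]
Step 4: ref 1 -> HIT, frames=[1,4,3]
Step 5: ref 1 -> HIT, frames=[1,4,3]
Step 6: ref 3 -> HIT, frames=[1,4,3]
Step 7: ref 3 -> HIT, frames=[1,4,3]
Step 8: ref 5 -> FAULT, evict 4, frames=[1,5,3]
At step 8: evicted page 4

Answer: 4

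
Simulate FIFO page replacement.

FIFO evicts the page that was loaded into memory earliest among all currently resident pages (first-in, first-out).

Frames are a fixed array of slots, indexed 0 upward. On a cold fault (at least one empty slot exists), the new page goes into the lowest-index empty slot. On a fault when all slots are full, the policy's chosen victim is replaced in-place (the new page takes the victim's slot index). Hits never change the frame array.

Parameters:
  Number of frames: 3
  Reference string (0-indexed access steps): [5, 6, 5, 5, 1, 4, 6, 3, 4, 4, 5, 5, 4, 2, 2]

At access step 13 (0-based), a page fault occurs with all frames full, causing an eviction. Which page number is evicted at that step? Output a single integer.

Answer: 4

Derivation:
Step 0: ref 5 -> FAULT, frames=[5,-,-]
Step 1: ref 6 -> FAULT, frames=[5,6,-]
Step 2: ref 5 -> HIT, frames=[5,6,-]
Step 3: ref 5 -> HIT, frames=[5,6,-]
Step 4: ref 1 -> FAULT, frames=[5,6,1]
Step 5: ref 4 -> FAULT, evict 5, frames=[4,6,1]
Step 6: ref 6 -> HIT, frames=[4,6,1]
Step 7: ref 3 -> FAULT, evict 6, frames=[4,3,1]
Step 8: ref 4 -> HIT, frames=[4,3,1]
Step 9: ref 4 -> HIT, frames=[4,3,1]
Step 10: ref 5 -> FAULT, evict 1, frames=[4,3,5]
Step 11: ref 5 -> HIT, frames=[4,3,5]
Step 12: ref 4 -> HIT, frames=[4,3,5]
Step 13: ref 2 -> FAULT, evict 4, frames=[2,3,5]
At step 13: evicted page 4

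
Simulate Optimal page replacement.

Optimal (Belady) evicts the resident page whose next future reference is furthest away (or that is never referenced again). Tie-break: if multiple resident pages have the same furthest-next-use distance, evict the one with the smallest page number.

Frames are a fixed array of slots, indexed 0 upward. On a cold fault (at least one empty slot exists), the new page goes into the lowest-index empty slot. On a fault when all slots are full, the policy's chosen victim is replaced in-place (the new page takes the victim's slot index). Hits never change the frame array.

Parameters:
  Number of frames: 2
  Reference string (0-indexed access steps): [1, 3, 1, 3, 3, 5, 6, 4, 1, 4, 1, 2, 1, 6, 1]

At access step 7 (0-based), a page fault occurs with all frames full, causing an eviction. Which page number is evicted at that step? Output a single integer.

Answer: 6

Derivation:
Step 0: ref 1 -> FAULT, frames=[1,-]
Step 1: ref 3 -> FAULT, frames=[1,3]
Step 2: ref 1 -> HIT, frames=[1,3]
Step 3: ref 3 -> HIT, frames=[1,3]
Step 4: ref 3 -> HIT, frames=[1,3]
Step 5: ref 5 -> FAULT, evict 3, frames=[1,5]
Step 6: ref 6 -> FAULT, evict 5, frames=[1,6]
Step 7: ref 4 -> FAULT, evict 6, frames=[1,4]
At step 7: evicted page 6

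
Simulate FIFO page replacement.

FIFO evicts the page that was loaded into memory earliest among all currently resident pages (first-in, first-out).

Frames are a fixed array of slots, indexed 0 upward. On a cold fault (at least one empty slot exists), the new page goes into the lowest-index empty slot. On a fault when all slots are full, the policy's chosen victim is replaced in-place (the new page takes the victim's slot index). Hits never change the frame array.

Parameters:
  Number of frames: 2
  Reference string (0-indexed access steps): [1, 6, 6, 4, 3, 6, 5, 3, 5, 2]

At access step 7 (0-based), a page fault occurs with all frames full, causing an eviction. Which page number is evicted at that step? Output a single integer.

Answer: 6

Derivation:
Step 0: ref 1 -> FAULT, frames=[1,-]
Step 1: ref 6 -> FAULT, frames=[1,6]
Step 2: ref 6 -> HIT, frames=[1,6]
Step 3: ref 4 -> FAULT, evict 1, frames=[4,6]
Step 4: ref 3 -> FAULT, evict 6, frames=[4,3]
Step 5: ref 6 -> FAULT, evict 4, frames=[6,3]
Step 6: ref 5 -> FAULT, evict 3, frames=[6,5]
Step 7: ref 3 -> FAULT, evict 6, frames=[3,5]
At step 7: evicted page 6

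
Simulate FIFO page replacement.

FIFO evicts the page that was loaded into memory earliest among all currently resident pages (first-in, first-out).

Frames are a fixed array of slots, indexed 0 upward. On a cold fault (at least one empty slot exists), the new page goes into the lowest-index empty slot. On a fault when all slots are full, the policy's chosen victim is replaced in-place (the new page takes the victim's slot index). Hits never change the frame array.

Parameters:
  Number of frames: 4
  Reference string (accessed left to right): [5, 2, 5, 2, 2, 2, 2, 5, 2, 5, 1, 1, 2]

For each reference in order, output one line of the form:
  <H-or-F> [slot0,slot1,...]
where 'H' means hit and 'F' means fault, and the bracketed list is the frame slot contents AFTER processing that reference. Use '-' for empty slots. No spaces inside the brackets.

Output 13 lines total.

F [5,-,-,-]
F [5,2,-,-]
H [5,2,-,-]
H [5,2,-,-]
H [5,2,-,-]
H [5,2,-,-]
H [5,2,-,-]
H [5,2,-,-]
H [5,2,-,-]
H [5,2,-,-]
F [5,2,1,-]
H [5,2,1,-]
H [5,2,1,-]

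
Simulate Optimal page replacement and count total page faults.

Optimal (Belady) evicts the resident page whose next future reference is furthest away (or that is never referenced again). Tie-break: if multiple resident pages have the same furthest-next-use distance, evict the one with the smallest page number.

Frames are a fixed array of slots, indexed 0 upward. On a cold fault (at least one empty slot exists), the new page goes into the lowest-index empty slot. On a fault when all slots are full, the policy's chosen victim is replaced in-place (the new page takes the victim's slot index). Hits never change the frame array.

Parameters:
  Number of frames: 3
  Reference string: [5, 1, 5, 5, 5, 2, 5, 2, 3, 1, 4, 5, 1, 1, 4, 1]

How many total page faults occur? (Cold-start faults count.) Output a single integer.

Step 0: ref 5 → FAULT, frames=[5,-,-]
Step 1: ref 1 → FAULT, frames=[5,1,-]
Step 2: ref 5 → HIT, frames=[5,1,-]
Step 3: ref 5 → HIT, frames=[5,1,-]
Step 4: ref 5 → HIT, frames=[5,1,-]
Step 5: ref 2 → FAULT, frames=[5,1,2]
Step 6: ref 5 → HIT, frames=[5,1,2]
Step 7: ref 2 → HIT, frames=[5,1,2]
Step 8: ref 3 → FAULT (evict 2), frames=[5,1,3]
Step 9: ref 1 → HIT, frames=[5,1,3]
Step 10: ref 4 → FAULT (evict 3), frames=[5,1,4]
Step 11: ref 5 → HIT, frames=[5,1,4]
Step 12: ref 1 → HIT, frames=[5,1,4]
Step 13: ref 1 → HIT, frames=[5,1,4]
Step 14: ref 4 → HIT, frames=[5,1,4]
Step 15: ref 1 → HIT, frames=[5,1,4]
Total faults: 5

Answer: 5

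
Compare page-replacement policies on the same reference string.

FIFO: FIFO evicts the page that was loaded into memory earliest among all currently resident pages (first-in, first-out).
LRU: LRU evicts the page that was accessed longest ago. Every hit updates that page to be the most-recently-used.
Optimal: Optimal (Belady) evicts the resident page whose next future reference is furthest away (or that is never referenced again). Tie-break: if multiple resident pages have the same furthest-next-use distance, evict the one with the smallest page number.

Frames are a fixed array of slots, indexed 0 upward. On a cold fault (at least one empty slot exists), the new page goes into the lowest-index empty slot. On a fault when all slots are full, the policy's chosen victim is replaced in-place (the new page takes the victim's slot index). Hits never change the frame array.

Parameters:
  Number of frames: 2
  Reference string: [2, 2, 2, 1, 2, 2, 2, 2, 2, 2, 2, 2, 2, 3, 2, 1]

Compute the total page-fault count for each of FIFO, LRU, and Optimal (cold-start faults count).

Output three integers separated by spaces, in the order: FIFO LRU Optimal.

Answer: 5 4 4

Derivation:
--- FIFO ---
  step 0: ref 2 -> FAULT, frames=[2,-] (faults so far: 1)
  step 1: ref 2 -> HIT, frames=[2,-] (faults so far: 1)
  step 2: ref 2 -> HIT, frames=[2,-] (faults so far: 1)
  step 3: ref 1 -> FAULT, frames=[2,1] (faults so far: 2)
  step 4: ref 2 -> HIT, frames=[2,1] (faults so far: 2)
  step 5: ref 2 -> HIT, frames=[2,1] (faults so far: 2)
  step 6: ref 2 -> HIT, frames=[2,1] (faults so far: 2)
  step 7: ref 2 -> HIT, frames=[2,1] (faults so far: 2)
  step 8: ref 2 -> HIT, frames=[2,1] (faults so far: 2)
  step 9: ref 2 -> HIT, frames=[2,1] (faults so far: 2)
  step 10: ref 2 -> HIT, frames=[2,1] (faults so far: 2)
  step 11: ref 2 -> HIT, frames=[2,1] (faults so far: 2)
  step 12: ref 2 -> HIT, frames=[2,1] (faults so far: 2)
  step 13: ref 3 -> FAULT, evict 2, frames=[3,1] (faults so far: 3)
  step 14: ref 2 -> FAULT, evict 1, frames=[3,2] (faults so far: 4)
  step 15: ref 1 -> FAULT, evict 3, frames=[1,2] (faults so far: 5)
  FIFO total faults: 5
--- LRU ---
  step 0: ref 2 -> FAULT, frames=[2,-] (faults so far: 1)
  step 1: ref 2 -> HIT, frames=[2,-] (faults so far: 1)
  step 2: ref 2 -> HIT, frames=[2,-] (faults so far: 1)
  step 3: ref 1 -> FAULT, frames=[2,1] (faults so far: 2)
  step 4: ref 2 -> HIT, frames=[2,1] (faults so far: 2)
  step 5: ref 2 -> HIT, frames=[2,1] (faults so far: 2)
  step 6: ref 2 -> HIT, frames=[2,1] (faults so far: 2)
  step 7: ref 2 -> HIT, frames=[2,1] (faults so far: 2)
  step 8: ref 2 -> HIT, frames=[2,1] (faults so far: 2)
  step 9: ref 2 -> HIT, frames=[2,1] (faults so far: 2)
  step 10: ref 2 -> HIT, frames=[2,1] (faults so far: 2)
  step 11: ref 2 -> HIT, frames=[2,1] (faults so far: 2)
  step 12: ref 2 -> HIT, frames=[2,1] (faults so far: 2)
  step 13: ref 3 -> FAULT, evict 1, frames=[2,3] (faults so far: 3)
  step 14: ref 2 -> HIT, frames=[2,3] (faults so far: 3)
  step 15: ref 1 -> FAULT, evict 3, frames=[2,1] (faults so far: 4)
  LRU total faults: 4
--- Optimal ---
  step 0: ref 2 -> FAULT, frames=[2,-] (faults so far: 1)
  step 1: ref 2 -> HIT, frames=[2,-] (faults so far: 1)
  step 2: ref 2 -> HIT, frames=[2,-] (faults so far: 1)
  step 3: ref 1 -> FAULT, frames=[2,1] (faults so far: 2)
  step 4: ref 2 -> HIT, frames=[2,1] (faults so far: 2)
  step 5: ref 2 -> HIT, frames=[2,1] (faults so far: 2)
  step 6: ref 2 -> HIT, frames=[2,1] (faults so far: 2)
  step 7: ref 2 -> HIT, frames=[2,1] (faults so far: 2)
  step 8: ref 2 -> HIT, frames=[2,1] (faults so far: 2)
  step 9: ref 2 -> HIT, frames=[2,1] (faults so far: 2)
  step 10: ref 2 -> HIT, frames=[2,1] (faults so far: 2)
  step 11: ref 2 -> HIT, frames=[2,1] (faults so far: 2)
  step 12: ref 2 -> HIT, frames=[2,1] (faults so far: 2)
  step 13: ref 3 -> FAULT, evict 1, frames=[2,3] (faults so far: 3)
  step 14: ref 2 -> HIT, frames=[2,3] (faults so far: 3)
  step 15: ref 1 -> FAULT, evict 2, frames=[1,3] (faults so far: 4)
  Optimal total faults: 4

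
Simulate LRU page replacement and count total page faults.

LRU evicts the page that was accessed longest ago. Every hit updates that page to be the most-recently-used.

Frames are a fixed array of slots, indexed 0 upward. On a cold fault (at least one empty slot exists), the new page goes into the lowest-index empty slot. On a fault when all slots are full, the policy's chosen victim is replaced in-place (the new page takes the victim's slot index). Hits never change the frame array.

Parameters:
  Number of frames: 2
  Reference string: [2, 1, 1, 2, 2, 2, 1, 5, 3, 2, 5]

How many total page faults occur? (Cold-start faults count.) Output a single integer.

Answer: 6

Derivation:
Step 0: ref 2 → FAULT, frames=[2,-]
Step 1: ref 1 → FAULT, frames=[2,1]
Step 2: ref 1 → HIT, frames=[2,1]
Step 3: ref 2 → HIT, frames=[2,1]
Step 4: ref 2 → HIT, frames=[2,1]
Step 5: ref 2 → HIT, frames=[2,1]
Step 6: ref 1 → HIT, frames=[2,1]
Step 7: ref 5 → FAULT (evict 2), frames=[5,1]
Step 8: ref 3 → FAULT (evict 1), frames=[5,3]
Step 9: ref 2 → FAULT (evict 5), frames=[2,3]
Step 10: ref 5 → FAULT (evict 3), frames=[2,5]
Total faults: 6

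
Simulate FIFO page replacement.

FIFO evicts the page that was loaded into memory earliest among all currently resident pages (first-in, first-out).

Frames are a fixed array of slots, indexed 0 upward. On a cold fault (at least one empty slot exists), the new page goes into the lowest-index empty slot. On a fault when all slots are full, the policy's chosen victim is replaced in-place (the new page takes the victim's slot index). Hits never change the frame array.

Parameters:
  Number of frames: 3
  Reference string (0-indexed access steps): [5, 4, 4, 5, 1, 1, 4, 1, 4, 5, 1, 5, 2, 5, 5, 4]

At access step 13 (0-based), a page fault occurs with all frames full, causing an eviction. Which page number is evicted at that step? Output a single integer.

Answer: 4

Derivation:
Step 0: ref 5 -> FAULT, frames=[5,-,-]
Step 1: ref 4 -> FAULT, frames=[5,4,-]
Step 2: ref 4 -> HIT, frames=[5,4,-]
Step 3: ref 5 -> HIT, frames=[5,4,-]
Step 4: ref 1 -> FAULT, frames=[5,4,1]
Step 5: ref 1 -> HIT, frames=[5,4,1]
Step 6: ref 4 -> HIT, frames=[5,4,1]
Step 7: ref 1 -> HIT, frames=[5,4,1]
Step 8: ref 4 -> HIT, frames=[5,4,1]
Step 9: ref 5 -> HIT, frames=[5,4,1]
Step 10: ref 1 -> HIT, frames=[5,4,1]
Step 11: ref 5 -> HIT, frames=[5,4,1]
Step 12: ref 2 -> FAULT, evict 5, frames=[2,4,1]
Step 13: ref 5 -> FAULT, evict 4, frames=[2,5,1]
At step 13: evicted page 4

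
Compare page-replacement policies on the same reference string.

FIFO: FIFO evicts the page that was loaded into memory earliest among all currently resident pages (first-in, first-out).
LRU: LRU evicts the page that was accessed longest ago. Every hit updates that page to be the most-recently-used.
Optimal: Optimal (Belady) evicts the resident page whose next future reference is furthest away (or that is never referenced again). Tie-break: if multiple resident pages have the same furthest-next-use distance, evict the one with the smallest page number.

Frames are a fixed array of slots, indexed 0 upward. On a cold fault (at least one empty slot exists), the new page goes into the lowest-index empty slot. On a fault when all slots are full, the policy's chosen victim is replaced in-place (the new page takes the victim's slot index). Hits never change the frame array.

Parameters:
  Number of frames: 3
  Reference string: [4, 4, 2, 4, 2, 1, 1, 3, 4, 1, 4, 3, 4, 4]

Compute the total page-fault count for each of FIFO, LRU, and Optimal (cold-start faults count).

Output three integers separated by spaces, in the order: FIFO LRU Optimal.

--- FIFO ---
  step 0: ref 4 -> FAULT, frames=[4,-,-] (faults so far: 1)
  step 1: ref 4 -> HIT, frames=[4,-,-] (faults so far: 1)
  step 2: ref 2 -> FAULT, frames=[4,2,-] (faults so far: 2)
  step 3: ref 4 -> HIT, frames=[4,2,-] (faults so far: 2)
  step 4: ref 2 -> HIT, frames=[4,2,-] (faults so far: 2)
  step 5: ref 1 -> FAULT, frames=[4,2,1] (faults so far: 3)
  step 6: ref 1 -> HIT, frames=[4,2,1] (faults so far: 3)
  step 7: ref 3 -> FAULT, evict 4, frames=[3,2,1] (faults so far: 4)
  step 8: ref 4 -> FAULT, evict 2, frames=[3,4,1] (faults so far: 5)
  step 9: ref 1 -> HIT, frames=[3,4,1] (faults so far: 5)
  step 10: ref 4 -> HIT, frames=[3,4,1] (faults so far: 5)
  step 11: ref 3 -> HIT, frames=[3,4,1] (faults so far: 5)
  step 12: ref 4 -> HIT, frames=[3,4,1] (faults so far: 5)
  step 13: ref 4 -> HIT, frames=[3,4,1] (faults so far: 5)
  FIFO total faults: 5
--- LRU ---
  step 0: ref 4 -> FAULT, frames=[4,-,-] (faults so far: 1)
  step 1: ref 4 -> HIT, frames=[4,-,-] (faults so far: 1)
  step 2: ref 2 -> FAULT, frames=[4,2,-] (faults so far: 2)
  step 3: ref 4 -> HIT, frames=[4,2,-] (faults so far: 2)
  step 4: ref 2 -> HIT, frames=[4,2,-] (faults so far: 2)
  step 5: ref 1 -> FAULT, frames=[4,2,1] (faults so far: 3)
  step 6: ref 1 -> HIT, frames=[4,2,1] (faults so far: 3)
  step 7: ref 3 -> FAULT, evict 4, frames=[3,2,1] (faults so far: 4)
  step 8: ref 4 -> FAULT, evict 2, frames=[3,4,1] (faults so far: 5)
  step 9: ref 1 -> HIT, frames=[3,4,1] (faults so far: 5)
  step 10: ref 4 -> HIT, frames=[3,4,1] (faults so far: 5)
  step 11: ref 3 -> HIT, frames=[3,4,1] (faults so far: 5)
  step 12: ref 4 -> HIT, frames=[3,4,1] (faults so far: 5)
  step 13: ref 4 -> HIT, frames=[3,4,1] (faults so far: 5)
  LRU total faults: 5
--- Optimal ---
  step 0: ref 4 -> FAULT, frames=[4,-,-] (faults so far: 1)
  step 1: ref 4 -> HIT, frames=[4,-,-] (faults so far: 1)
  step 2: ref 2 -> FAULT, frames=[4,2,-] (faults so far: 2)
  step 3: ref 4 -> HIT, frames=[4,2,-] (faults so far: 2)
  step 4: ref 2 -> HIT, frames=[4,2,-] (faults so far: 2)
  step 5: ref 1 -> FAULT, frames=[4,2,1] (faults so far: 3)
  step 6: ref 1 -> HIT, frames=[4,2,1] (faults so far: 3)
  step 7: ref 3 -> FAULT, evict 2, frames=[4,3,1] (faults so far: 4)
  step 8: ref 4 -> HIT, frames=[4,3,1] (faults so far: 4)
  step 9: ref 1 -> HIT, frames=[4,3,1] (faults so far: 4)
  step 10: ref 4 -> HIT, frames=[4,3,1] (faults so far: 4)
  step 11: ref 3 -> HIT, frames=[4,3,1] (faults so far: 4)
  step 12: ref 4 -> HIT, frames=[4,3,1] (faults so far: 4)
  step 13: ref 4 -> HIT, frames=[4,3,1] (faults so far: 4)
  Optimal total faults: 4

Answer: 5 5 4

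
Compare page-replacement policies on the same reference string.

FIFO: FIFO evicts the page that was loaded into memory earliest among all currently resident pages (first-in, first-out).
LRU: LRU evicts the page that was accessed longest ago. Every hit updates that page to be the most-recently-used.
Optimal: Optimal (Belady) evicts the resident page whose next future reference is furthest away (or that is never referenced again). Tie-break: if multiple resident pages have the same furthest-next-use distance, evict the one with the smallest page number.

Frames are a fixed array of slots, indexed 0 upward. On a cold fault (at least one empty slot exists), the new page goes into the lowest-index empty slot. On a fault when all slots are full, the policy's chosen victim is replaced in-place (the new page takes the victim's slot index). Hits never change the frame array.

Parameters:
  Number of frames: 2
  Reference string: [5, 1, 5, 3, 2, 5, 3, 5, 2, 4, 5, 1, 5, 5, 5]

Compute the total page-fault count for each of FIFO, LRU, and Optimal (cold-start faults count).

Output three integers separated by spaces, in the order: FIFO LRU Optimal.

--- FIFO ---
  step 0: ref 5 -> FAULT, frames=[5,-] (faults so far: 1)
  step 1: ref 1 -> FAULT, frames=[5,1] (faults so far: 2)
  step 2: ref 5 -> HIT, frames=[5,1] (faults so far: 2)
  step 3: ref 3 -> FAULT, evict 5, frames=[3,1] (faults so far: 3)
  step 4: ref 2 -> FAULT, evict 1, frames=[3,2] (faults so far: 4)
  step 5: ref 5 -> FAULT, evict 3, frames=[5,2] (faults so far: 5)
  step 6: ref 3 -> FAULT, evict 2, frames=[5,3] (faults so far: 6)
  step 7: ref 5 -> HIT, frames=[5,3] (faults so far: 6)
  step 8: ref 2 -> FAULT, evict 5, frames=[2,3] (faults so far: 7)
  step 9: ref 4 -> FAULT, evict 3, frames=[2,4] (faults so far: 8)
  step 10: ref 5 -> FAULT, evict 2, frames=[5,4] (faults so far: 9)
  step 11: ref 1 -> FAULT, evict 4, frames=[5,1] (faults so far: 10)
  step 12: ref 5 -> HIT, frames=[5,1] (faults so far: 10)
  step 13: ref 5 -> HIT, frames=[5,1] (faults so far: 10)
  step 14: ref 5 -> HIT, frames=[5,1] (faults so far: 10)
  FIFO total faults: 10
--- LRU ---
  step 0: ref 5 -> FAULT, frames=[5,-] (faults so far: 1)
  step 1: ref 1 -> FAULT, frames=[5,1] (faults so far: 2)
  step 2: ref 5 -> HIT, frames=[5,1] (faults so far: 2)
  step 3: ref 3 -> FAULT, evict 1, frames=[5,3] (faults so far: 3)
  step 4: ref 2 -> FAULT, evict 5, frames=[2,3] (faults so far: 4)
  step 5: ref 5 -> FAULT, evict 3, frames=[2,5] (faults so far: 5)
  step 6: ref 3 -> FAULT, evict 2, frames=[3,5] (faults so far: 6)
  step 7: ref 5 -> HIT, frames=[3,5] (faults so far: 6)
  step 8: ref 2 -> FAULT, evict 3, frames=[2,5] (faults so far: 7)
  step 9: ref 4 -> FAULT, evict 5, frames=[2,4] (faults so far: 8)
  step 10: ref 5 -> FAULT, evict 2, frames=[5,4] (faults so far: 9)
  step 11: ref 1 -> FAULT, evict 4, frames=[5,1] (faults so far: 10)
  step 12: ref 5 -> HIT, frames=[5,1] (faults so far: 10)
  step 13: ref 5 -> HIT, frames=[5,1] (faults so far: 10)
  step 14: ref 5 -> HIT, frames=[5,1] (faults so far: 10)
  LRU total faults: 10
--- Optimal ---
  step 0: ref 5 -> FAULT, frames=[5,-] (faults so far: 1)
  step 1: ref 1 -> FAULT, frames=[5,1] (faults so far: 2)
  step 2: ref 5 -> HIT, frames=[5,1] (faults so far: 2)
  step 3: ref 3 -> FAULT, evict 1, frames=[5,3] (faults so far: 3)
  step 4: ref 2 -> FAULT, evict 3, frames=[5,2] (faults so far: 4)
  step 5: ref 5 -> HIT, frames=[5,2] (faults so far: 4)
  step 6: ref 3 -> FAULT, evict 2, frames=[5,3] (faults so far: 5)
  step 7: ref 5 -> HIT, frames=[5,3] (faults so far: 5)
  step 8: ref 2 -> FAULT, evict 3, frames=[5,2] (faults so far: 6)
  step 9: ref 4 -> FAULT, evict 2, frames=[5,4] (faults so far: 7)
  step 10: ref 5 -> HIT, frames=[5,4] (faults so far: 7)
  step 11: ref 1 -> FAULT, evict 4, frames=[5,1] (faults so far: 8)
  step 12: ref 5 -> HIT, frames=[5,1] (faults so far: 8)
  step 13: ref 5 -> HIT, frames=[5,1] (faults so far: 8)
  step 14: ref 5 -> HIT, frames=[5,1] (faults so far: 8)
  Optimal total faults: 8

Answer: 10 10 8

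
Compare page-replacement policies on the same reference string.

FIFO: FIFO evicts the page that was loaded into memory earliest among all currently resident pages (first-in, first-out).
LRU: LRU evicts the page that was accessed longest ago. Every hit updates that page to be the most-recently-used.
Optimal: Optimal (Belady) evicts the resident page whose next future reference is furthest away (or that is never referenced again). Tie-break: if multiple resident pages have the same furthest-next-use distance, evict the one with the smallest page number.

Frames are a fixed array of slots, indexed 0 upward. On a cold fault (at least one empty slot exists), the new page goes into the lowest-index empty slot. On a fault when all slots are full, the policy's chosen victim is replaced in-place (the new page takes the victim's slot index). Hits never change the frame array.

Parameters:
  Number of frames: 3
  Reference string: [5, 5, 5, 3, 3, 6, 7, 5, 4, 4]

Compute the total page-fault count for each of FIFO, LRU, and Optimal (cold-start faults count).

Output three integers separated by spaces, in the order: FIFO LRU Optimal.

--- FIFO ---
  step 0: ref 5 -> FAULT, frames=[5,-,-] (faults so far: 1)
  step 1: ref 5 -> HIT, frames=[5,-,-] (faults so far: 1)
  step 2: ref 5 -> HIT, frames=[5,-,-] (faults so far: 1)
  step 3: ref 3 -> FAULT, frames=[5,3,-] (faults so far: 2)
  step 4: ref 3 -> HIT, frames=[5,3,-] (faults so far: 2)
  step 5: ref 6 -> FAULT, frames=[5,3,6] (faults so far: 3)
  step 6: ref 7 -> FAULT, evict 5, frames=[7,3,6] (faults so far: 4)
  step 7: ref 5 -> FAULT, evict 3, frames=[7,5,6] (faults so far: 5)
  step 8: ref 4 -> FAULT, evict 6, frames=[7,5,4] (faults so far: 6)
  step 9: ref 4 -> HIT, frames=[7,5,4] (faults so far: 6)
  FIFO total faults: 6
--- LRU ---
  step 0: ref 5 -> FAULT, frames=[5,-,-] (faults so far: 1)
  step 1: ref 5 -> HIT, frames=[5,-,-] (faults so far: 1)
  step 2: ref 5 -> HIT, frames=[5,-,-] (faults so far: 1)
  step 3: ref 3 -> FAULT, frames=[5,3,-] (faults so far: 2)
  step 4: ref 3 -> HIT, frames=[5,3,-] (faults so far: 2)
  step 5: ref 6 -> FAULT, frames=[5,3,6] (faults so far: 3)
  step 6: ref 7 -> FAULT, evict 5, frames=[7,3,6] (faults so far: 4)
  step 7: ref 5 -> FAULT, evict 3, frames=[7,5,6] (faults so far: 5)
  step 8: ref 4 -> FAULT, evict 6, frames=[7,5,4] (faults so far: 6)
  step 9: ref 4 -> HIT, frames=[7,5,4] (faults so far: 6)
  LRU total faults: 6
--- Optimal ---
  step 0: ref 5 -> FAULT, frames=[5,-,-] (faults so far: 1)
  step 1: ref 5 -> HIT, frames=[5,-,-] (faults so far: 1)
  step 2: ref 5 -> HIT, frames=[5,-,-] (faults so far: 1)
  step 3: ref 3 -> FAULT, frames=[5,3,-] (faults so far: 2)
  step 4: ref 3 -> HIT, frames=[5,3,-] (faults so far: 2)
  step 5: ref 6 -> FAULT, frames=[5,3,6] (faults so far: 3)
  step 6: ref 7 -> FAULT, evict 3, frames=[5,7,6] (faults so far: 4)
  step 7: ref 5 -> HIT, frames=[5,7,6] (faults so far: 4)
  step 8: ref 4 -> FAULT, evict 5, frames=[4,7,6] (faults so far: 5)
  step 9: ref 4 -> HIT, frames=[4,7,6] (faults so far: 5)
  Optimal total faults: 5

Answer: 6 6 5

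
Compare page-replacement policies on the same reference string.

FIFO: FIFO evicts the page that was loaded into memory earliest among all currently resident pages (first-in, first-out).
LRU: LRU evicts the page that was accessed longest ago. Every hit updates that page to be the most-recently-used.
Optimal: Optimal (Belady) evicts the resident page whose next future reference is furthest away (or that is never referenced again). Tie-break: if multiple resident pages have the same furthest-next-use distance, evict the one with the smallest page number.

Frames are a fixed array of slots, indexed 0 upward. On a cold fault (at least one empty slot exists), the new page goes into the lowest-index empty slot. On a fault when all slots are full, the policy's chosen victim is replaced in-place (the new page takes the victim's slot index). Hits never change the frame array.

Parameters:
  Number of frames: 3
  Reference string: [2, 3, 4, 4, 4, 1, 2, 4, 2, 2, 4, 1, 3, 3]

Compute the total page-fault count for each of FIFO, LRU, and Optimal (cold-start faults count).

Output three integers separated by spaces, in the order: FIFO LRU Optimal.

Answer: 6 6 5

Derivation:
--- FIFO ---
  step 0: ref 2 -> FAULT, frames=[2,-,-] (faults so far: 1)
  step 1: ref 3 -> FAULT, frames=[2,3,-] (faults so far: 2)
  step 2: ref 4 -> FAULT, frames=[2,3,4] (faults so far: 3)
  step 3: ref 4 -> HIT, frames=[2,3,4] (faults so far: 3)
  step 4: ref 4 -> HIT, frames=[2,3,4] (faults so far: 3)
  step 5: ref 1 -> FAULT, evict 2, frames=[1,3,4] (faults so far: 4)
  step 6: ref 2 -> FAULT, evict 3, frames=[1,2,4] (faults so far: 5)
  step 7: ref 4 -> HIT, frames=[1,2,4] (faults so far: 5)
  step 8: ref 2 -> HIT, frames=[1,2,4] (faults so far: 5)
  step 9: ref 2 -> HIT, frames=[1,2,4] (faults so far: 5)
  step 10: ref 4 -> HIT, frames=[1,2,4] (faults so far: 5)
  step 11: ref 1 -> HIT, frames=[1,2,4] (faults so far: 5)
  step 12: ref 3 -> FAULT, evict 4, frames=[1,2,3] (faults so far: 6)
  step 13: ref 3 -> HIT, frames=[1,2,3] (faults so far: 6)
  FIFO total faults: 6
--- LRU ---
  step 0: ref 2 -> FAULT, frames=[2,-,-] (faults so far: 1)
  step 1: ref 3 -> FAULT, frames=[2,3,-] (faults so far: 2)
  step 2: ref 4 -> FAULT, frames=[2,3,4] (faults so far: 3)
  step 3: ref 4 -> HIT, frames=[2,3,4] (faults so far: 3)
  step 4: ref 4 -> HIT, frames=[2,3,4] (faults so far: 3)
  step 5: ref 1 -> FAULT, evict 2, frames=[1,3,4] (faults so far: 4)
  step 6: ref 2 -> FAULT, evict 3, frames=[1,2,4] (faults so far: 5)
  step 7: ref 4 -> HIT, frames=[1,2,4] (faults so far: 5)
  step 8: ref 2 -> HIT, frames=[1,2,4] (faults so far: 5)
  step 9: ref 2 -> HIT, frames=[1,2,4] (faults so far: 5)
  step 10: ref 4 -> HIT, frames=[1,2,4] (faults so far: 5)
  step 11: ref 1 -> HIT, frames=[1,2,4] (faults so far: 5)
  step 12: ref 3 -> FAULT, evict 2, frames=[1,3,4] (faults so far: 6)
  step 13: ref 3 -> HIT, frames=[1,3,4] (faults so far: 6)
  LRU total faults: 6
--- Optimal ---
  step 0: ref 2 -> FAULT, frames=[2,-,-] (faults so far: 1)
  step 1: ref 3 -> FAULT, frames=[2,3,-] (faults so far: 2)
  step 2: ref 4 -> FAULT, frames=[2,3,4] (faults so far: 3)
  step 3: ref 4 -> HIT, frames=[2,3,4] (faults so far: 3)
  step 4: ref 4 -> HIT, frames=[2,3,4] (faults so far: 3)
  step 5: ref 1 -> FAULT, evict 3, frames=[2,1,4] (faults so far: 4)
  step 6: ref 2 -> HIT, frames=[2,1,4] (faults so far: 4)
  step 7: ref 4 -> HIT, frames=[2,1,4] (faults so far: 4)
  step 8: ref 2 -> HIT, frames=[2,1,4] (faults so far: 4)
  step 9: ref 2 -> HIT, frames=[2,1,4] (faults so far: 4)
  step 10: ref 4 -> HIT, frames=[2,1,4] (faults so far: 4)
  step 11: ref 1 -> HIT, frames=[2,1,4] (faults so far: 4)
  step 12: ref 3 -> FAULT, evict 1, frames=[2,3,4] (faults so far: 5)
  step 13: ref 3 -> HIT, frames=[2,3,4] (faults so far: 5)
  Optimal total faults: 5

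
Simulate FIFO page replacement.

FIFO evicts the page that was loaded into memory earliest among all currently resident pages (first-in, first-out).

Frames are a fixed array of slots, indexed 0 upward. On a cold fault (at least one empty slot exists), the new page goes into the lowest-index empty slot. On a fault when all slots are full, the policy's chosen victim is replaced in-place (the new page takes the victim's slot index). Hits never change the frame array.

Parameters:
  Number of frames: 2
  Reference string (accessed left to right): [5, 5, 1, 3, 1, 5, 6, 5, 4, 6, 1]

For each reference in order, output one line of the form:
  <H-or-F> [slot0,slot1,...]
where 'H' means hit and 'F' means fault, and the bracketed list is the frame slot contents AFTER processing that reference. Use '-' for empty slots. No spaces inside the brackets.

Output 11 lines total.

F [5,-]
H [5,-]
F [5,1]
F [3,1]
H [3,1]
F [3,5]
F [6,5]
H [6,5]
F [6,4]
H [6,4]
F [1,4]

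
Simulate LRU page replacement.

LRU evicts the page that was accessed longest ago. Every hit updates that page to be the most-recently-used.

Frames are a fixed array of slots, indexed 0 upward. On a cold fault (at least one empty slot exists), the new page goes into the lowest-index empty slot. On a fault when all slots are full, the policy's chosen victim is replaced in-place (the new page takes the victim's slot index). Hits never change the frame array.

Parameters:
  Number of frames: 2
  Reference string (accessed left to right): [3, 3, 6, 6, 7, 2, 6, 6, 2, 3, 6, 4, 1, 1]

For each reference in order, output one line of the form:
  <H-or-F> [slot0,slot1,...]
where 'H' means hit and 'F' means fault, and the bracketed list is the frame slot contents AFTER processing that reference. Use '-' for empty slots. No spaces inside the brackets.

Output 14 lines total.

F [3,-]
H [3,-]
F [3,6]
H [3,6]
F [7,6]
F [7,2]
F [6,2]
H [6,2]
H [6,2]
F [3,2]
F [3,6]
F [4,6]
F [4,1]
H [4,1]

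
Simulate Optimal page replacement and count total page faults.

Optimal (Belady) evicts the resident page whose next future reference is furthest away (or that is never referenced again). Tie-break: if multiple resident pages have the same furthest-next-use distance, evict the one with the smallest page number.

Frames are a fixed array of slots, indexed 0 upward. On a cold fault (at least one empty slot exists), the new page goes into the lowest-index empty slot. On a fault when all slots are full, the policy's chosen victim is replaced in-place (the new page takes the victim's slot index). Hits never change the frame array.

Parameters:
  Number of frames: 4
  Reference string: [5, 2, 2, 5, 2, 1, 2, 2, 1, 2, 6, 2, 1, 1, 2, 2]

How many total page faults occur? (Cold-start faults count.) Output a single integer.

Step 0: ref 5 → FAULT, frames=[5,-,-,-]
Step 1: ref 2 → FAULT, frames=[5,2,-,-]
Step 2: ref 2 → HIT, frames=[5,2,-,-]
Step 3: ref 5 → HIT, frames=[5,2,-,-]
Step 4: ref 2 → HIT, frames=[5,2,-,-]
Step 5: ref 1 → FAULT, frames=[5,2,1,-]
Step 6: ref 2 → HIT, frames=[5,2,1,-]
Step 7: ref 2 → HIT, frames=[5,2,1,-]
Step 8: ref 1 → HIT, frames=[5,2,1,-]
Step 9: ref 2 → HIT, frames=[5,2,1,-]
Step 10: ref 6 → FAULT, frames=[5,2,1,6]
Step 11: ref 2 → HIT, frames=[5,2,1,6]
Step 12: ref 1 → HIT, frames=[5,2,1,6]
Step 13: ref 1 → HIT, frames=[5,2,1,6]
Step 14: ref 2 → HIT, frames=[5,2,1,6]
Step 15: ref 2 → HIT, frames=[5,2,1,6]
Total faults: 4

Answer: 4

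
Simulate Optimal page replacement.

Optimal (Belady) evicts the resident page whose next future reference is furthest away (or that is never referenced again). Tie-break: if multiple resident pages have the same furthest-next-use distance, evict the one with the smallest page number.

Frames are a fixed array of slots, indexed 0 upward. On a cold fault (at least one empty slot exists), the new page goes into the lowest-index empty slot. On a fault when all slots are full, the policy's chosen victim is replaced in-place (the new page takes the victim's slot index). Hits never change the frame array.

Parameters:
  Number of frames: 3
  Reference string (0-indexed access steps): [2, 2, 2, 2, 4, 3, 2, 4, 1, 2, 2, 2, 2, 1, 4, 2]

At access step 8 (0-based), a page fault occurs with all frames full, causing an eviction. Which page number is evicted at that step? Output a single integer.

Answer: 3

Derivation:
Step 0: ref 2 -> FAULT, frames=[2,-,-]
Step 1: ref 2 -> HIT, frames=[2,-,-]
Step 2: ref 2 -> HIT, frames=[2,-,-]
Step 3: ref 2 -> HIT, frames=[2,-,-]
Step 4: ref 4 -> FAULT, frames=[2,4,-]
Step 5: ref 3 -> FAULT, frames=[2,4,3]
Step 6: ref 2 -> HIT, frames=[2,4,3]
Step 7: ref 4 -> HIT, frames=[2,4,3]
Step 8: ref 1 -> FAULT, evict 3, frames=[2,4,1]
At step 8: evicted page 3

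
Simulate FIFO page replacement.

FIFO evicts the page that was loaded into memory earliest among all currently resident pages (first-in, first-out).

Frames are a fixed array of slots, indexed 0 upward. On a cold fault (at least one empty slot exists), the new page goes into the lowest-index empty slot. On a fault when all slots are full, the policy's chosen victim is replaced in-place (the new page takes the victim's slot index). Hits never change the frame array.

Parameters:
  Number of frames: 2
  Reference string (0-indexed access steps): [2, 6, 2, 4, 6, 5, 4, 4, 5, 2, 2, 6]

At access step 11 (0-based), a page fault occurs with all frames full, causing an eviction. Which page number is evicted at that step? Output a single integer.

Answer: 5

Derivation:
Step 0: ref 2 -> FAULT, frames=[2,-]
Step 1: ref 6 -> FAULT, frames=[2,6]
Step 2: ref 2 -> HIT, frames=[2,6]
Step 3: ref 4 -> FAULT, evict 2, frames=[4,6]
Step 4: ref 6 -> HIT, frames=[4,6]
Step 5: ref 5 -> FAULT, evict 6, frames=[4,5]
Step 6: ref 4 -> HIT, frames=[4,5]
Step 7: ref 4 -> HIT, frames=[4,5]
Step 8: ref 5 -> HIT, frames=[4,5]
Step 9: ref 2 -> FAULT, evict 4, frames=[2,5]
Step 10: ref 2 -> HIT, frames=[2,5]
Step 11: ref 6 -> FAULT, evict 5, frames=[2,6]
At step 11: evicted page 5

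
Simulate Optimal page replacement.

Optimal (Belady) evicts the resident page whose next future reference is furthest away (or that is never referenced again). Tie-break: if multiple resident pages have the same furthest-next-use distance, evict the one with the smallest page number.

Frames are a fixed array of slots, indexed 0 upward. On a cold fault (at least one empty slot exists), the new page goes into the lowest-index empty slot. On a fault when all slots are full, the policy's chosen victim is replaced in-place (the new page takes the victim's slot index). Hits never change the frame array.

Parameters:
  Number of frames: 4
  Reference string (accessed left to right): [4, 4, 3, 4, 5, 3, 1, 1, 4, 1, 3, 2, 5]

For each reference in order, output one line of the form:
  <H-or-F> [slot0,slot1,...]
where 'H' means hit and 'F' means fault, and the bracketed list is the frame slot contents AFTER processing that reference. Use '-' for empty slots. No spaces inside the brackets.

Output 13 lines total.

F [4,-,-,-]
H [4,-,-,-]
F [4,3,-,-]
H [4,3,-,-]
F [4,3,5,-]
H [4,3,5,-]
F [4,3,5,1]
H [4,3,5,1]
H [4,3,5,1]
H [4,3,5,1]
H [4,3,5,1]
F [4,3,5,2]
H [4,3,5,2]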